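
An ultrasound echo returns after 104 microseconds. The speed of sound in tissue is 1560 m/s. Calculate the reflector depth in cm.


depth = c * t / 2
t = 104 us = 1.0400e-04 s
depth = 1560 * 1.0400e-04 / 2
depth = 0.08112 m = 8.112 cm


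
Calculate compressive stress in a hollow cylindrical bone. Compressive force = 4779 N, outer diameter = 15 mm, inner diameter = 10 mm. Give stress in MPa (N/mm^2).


A = pi*(r_o^2 - r_i^2)
r_o = 7.5 mm, r_i = 5 mm
A = 98.1748 mm^2
sigma = F/A = 4779 / 98.1748
sigma = 48.68 MPa


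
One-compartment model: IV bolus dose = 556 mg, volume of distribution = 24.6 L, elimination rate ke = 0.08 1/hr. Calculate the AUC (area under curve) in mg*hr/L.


C0 = Dose/Vd = 556/24.6 = 22.6016 mg/L
AUC = C0/ke = 22.6016/0.08
AUC = 282.5 mg*hr/L


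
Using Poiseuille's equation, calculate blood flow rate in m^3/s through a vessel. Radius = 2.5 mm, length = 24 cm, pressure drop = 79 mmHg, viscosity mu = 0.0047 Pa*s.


Q = pi*r^4*dP / (8*mu*L)
r = 0.0025 m, L = 0.24 m
dP = 79 mmHg = 10532.438 Pa
Q = 1.4323e-04 m^3/s


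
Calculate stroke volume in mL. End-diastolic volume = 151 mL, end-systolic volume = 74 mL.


SV = EDV - ESV
SV = 151 - 74
SV = 77 mL


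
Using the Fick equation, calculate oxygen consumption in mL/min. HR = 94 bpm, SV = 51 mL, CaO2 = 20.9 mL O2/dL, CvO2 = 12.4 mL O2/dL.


CO = HR*SV = 94*51/1000 = 4.794 L/min
a-v O2 diff = 20.9 - 12.4 = 8.5 mL/dL
VO2 = CO * (CaO2-CvO2) * 10 dL/L
VO2 = 4.794 * 8.5 * 10
VO2 = 407.5 mL/min


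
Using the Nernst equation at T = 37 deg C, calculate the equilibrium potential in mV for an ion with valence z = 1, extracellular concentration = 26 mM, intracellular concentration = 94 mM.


E = (RT/(zF)) * ln(C_out/C_in)
T = 37 + 273.15 = 310.15 K
E = (8.314 * 310.15 / (1 * 96485)) * ln(26/94)
E = -34.35 mV


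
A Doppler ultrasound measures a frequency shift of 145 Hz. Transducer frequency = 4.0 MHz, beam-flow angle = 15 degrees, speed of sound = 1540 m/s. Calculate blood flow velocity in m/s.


v = fd * c / (2 * f0 * cos(theta))
v = 145 * 1540 / (2 * 4.0000e+06 * cos(15))
v = 0.0289 m/s


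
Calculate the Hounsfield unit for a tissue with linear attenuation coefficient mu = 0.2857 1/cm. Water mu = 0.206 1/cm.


HU = ((mu_tissue - mu_water) / mu_water) * 1000
HU = ((0.2857 - 0.206) / 0.206) * 1000
HU = 386.9


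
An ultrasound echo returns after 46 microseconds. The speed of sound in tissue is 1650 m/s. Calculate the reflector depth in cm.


depth = c * t / 2
t = 46 us = 4.6000e-05 s
depth = 1650 * 4.6000e-05 / 2
depth = 0.03795 m = 3.795 cm


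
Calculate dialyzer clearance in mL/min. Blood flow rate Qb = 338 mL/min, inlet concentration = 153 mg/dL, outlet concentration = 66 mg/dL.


K = Qb * (Cb_in - Cb_out) / Cb_in
K = 338 * (153 - 66) / 153
K = 192.2 mL/min


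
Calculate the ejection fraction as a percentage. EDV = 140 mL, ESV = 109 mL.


SV = EDV - ESV = 140 - 109 = 31 mL
EF = SV/EDV * 100 = 31/140 * 100
EF = 22.14%


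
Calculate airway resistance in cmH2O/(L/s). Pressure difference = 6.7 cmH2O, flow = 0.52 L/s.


R = dP / flow
R = 6.7 / 0.52
R = 12.88 cmH2O/(L/s)


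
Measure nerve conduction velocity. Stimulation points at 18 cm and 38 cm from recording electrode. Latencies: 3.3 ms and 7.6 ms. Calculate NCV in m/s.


Distance = (38 - 18) / 100 = 0.2 m
dt = (7.6 - 3.3) / 1000 = 0.0043 s
NCV = dist / dt = 46.51 m/s


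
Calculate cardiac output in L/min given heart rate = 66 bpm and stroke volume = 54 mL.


CO = HR * SV
CO = 66 * 54 / 1000
CO = 3.564 L/min


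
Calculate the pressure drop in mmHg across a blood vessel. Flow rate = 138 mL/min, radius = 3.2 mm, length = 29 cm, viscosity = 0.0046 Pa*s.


dP = 8*mu*L*Q / (pi*r^4)
Q = 138 mL/min = 2.3e-06 m^3/s
dP = 74.5116 Pa = 74.5116 / 133.322 mmHg = 0.5589 mmHg


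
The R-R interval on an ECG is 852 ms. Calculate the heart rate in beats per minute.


HR = 60 / RR_interval(s)
RR = 852 ms = 0.852 s
HR = 60 / 0.852 = 70.42 bpm


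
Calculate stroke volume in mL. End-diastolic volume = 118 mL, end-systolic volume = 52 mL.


SV = EDV - ESV
SV = 118 - 52
SV = 66 mL


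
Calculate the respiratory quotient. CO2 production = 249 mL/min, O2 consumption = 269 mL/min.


RQ = VCO2 / VO2
RQ = 249 / 269
RQ = 0.9257


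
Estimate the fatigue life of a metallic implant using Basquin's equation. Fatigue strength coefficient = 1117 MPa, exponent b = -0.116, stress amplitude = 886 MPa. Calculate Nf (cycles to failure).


sigma_a = sigma_f' * (2Nf)^b
2Nf = (sigma_a/sigma_f')^(1/b)
2Nf = (886/1117)^(1/-0.116)
2Nf = 7.3690086
Nf = 3.685


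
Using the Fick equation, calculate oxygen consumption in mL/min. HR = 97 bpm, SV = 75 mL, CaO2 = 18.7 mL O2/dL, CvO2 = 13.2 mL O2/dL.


CO = HR*SV = 97*75/1000 = 7.275 L/min
a-v O2 diff = 18.7 - 13.2 = 5.5 mL/dL
VO2 = CO * (CaO2-CvO2) * 10 dL/L
VO2 = 7.275 * 5.5 * 10
VO2 = 400.1 mL/min


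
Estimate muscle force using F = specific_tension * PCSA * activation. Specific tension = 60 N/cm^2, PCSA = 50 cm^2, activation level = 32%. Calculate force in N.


F = sigma * PCSA * activation
F = 60 * 50 * 0.32
F = 960 N


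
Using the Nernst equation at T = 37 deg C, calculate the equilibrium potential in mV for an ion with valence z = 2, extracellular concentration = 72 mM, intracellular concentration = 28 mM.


E = (RT/(zF)) * ln(C_out/C_in)
T = 37 + 273.15 = 310.15 K
E = (8.314 * 310.15 / (2 * 96485)) * ln(72/28)
E = 12.62 mV


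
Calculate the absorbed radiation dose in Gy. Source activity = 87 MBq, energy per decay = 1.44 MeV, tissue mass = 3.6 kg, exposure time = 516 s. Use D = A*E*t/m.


A = 87 MBq = 8.7000e+07 Bq
E = 1.44 MeV = 2.30688e-13 J
D = A*E*t/m = 8.7000e+07*2.30688e-13*516/3.6
D = 0.002877 Gy


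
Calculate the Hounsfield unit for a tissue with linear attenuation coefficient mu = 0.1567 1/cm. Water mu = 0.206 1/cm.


HU = ((mu_tissue - mu_water) / mu_water) * 1000
HU = ((0.1567 - 0.206) / 0.206) * 1000
HU = -239.3


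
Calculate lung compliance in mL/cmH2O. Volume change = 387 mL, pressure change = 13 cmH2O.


C = dV / dP
C = 387 / 13
C = 29.77 mL/cmH2O


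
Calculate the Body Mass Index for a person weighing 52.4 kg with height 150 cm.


BMI = weight / height^2
height = 150 cm = 1.5 m
BMI = 52.4 / 1.5^2
BMI = 23.29 kg/m^2


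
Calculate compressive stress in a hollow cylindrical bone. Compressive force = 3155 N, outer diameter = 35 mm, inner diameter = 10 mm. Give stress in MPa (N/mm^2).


A = pi*(r_o^2 - r_i^2)
r_o = 17.5 mm, r_i = 5 mm
A = 883.573 mm^2
sigma = F/A = 3155 / 883.573
sigma = 3.571 MPa


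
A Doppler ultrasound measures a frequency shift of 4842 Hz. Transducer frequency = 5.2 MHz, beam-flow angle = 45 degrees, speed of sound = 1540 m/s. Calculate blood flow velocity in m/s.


v = fd * c / (2 * f0 * cos(theta))
v = 4842 * 1540 / (2 * 5.2000e+06 * cos(45))
v = 1.014 m/s


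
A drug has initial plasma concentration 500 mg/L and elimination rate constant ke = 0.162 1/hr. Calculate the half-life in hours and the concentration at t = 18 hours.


t_half = ln(2) / ke = 0.693147 / 0.162 = 4.279 hr
C(t) = C0 * exp(-ke*t) = 500 * exp(-0.162*18)
C(18) = 27.07 mg/L


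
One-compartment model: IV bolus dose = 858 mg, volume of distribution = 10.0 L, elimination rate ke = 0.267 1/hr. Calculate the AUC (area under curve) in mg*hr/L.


C0 = Dose/Vd = 858/10.0 = 85.8 mg/L
AUC = C0/ke = 85.8/0.267
AUC = 321.3 mg*hr/L


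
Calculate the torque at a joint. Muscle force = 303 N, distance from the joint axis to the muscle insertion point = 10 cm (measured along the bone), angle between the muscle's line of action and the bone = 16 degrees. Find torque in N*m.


Torque = F * d * sin(theta)   (moment arm = d*sin(theta))
d = 10 cm = 0.1 m
Torque = 303 * 0.1 * sin(16)
Torque = 8.352 N*m


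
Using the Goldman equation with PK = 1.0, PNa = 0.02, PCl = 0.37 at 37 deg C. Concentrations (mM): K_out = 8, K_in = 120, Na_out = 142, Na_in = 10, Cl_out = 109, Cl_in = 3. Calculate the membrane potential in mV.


Vm = (RT/F)*ln((PK*Ko + PNa*Nao + PCl*Cli)/(PK*Ki + PNa*Nai + PCl*Clo))
Numer = 11.95, Denom = 160.53
Vm = -69.43 mV


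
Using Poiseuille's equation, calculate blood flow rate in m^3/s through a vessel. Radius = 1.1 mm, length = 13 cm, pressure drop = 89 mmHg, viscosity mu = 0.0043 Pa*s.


Q = pi*r^4*dP / (8*mu*L)
r = 0.0011 m, L = 0.13 m
dP = 89 mmHg = 11865.658 Pa
Q = 1.2204e-05 m^3/s


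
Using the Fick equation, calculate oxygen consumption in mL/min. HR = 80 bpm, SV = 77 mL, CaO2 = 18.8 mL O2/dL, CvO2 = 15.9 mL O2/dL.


CO = HR*SV = 80*77/1000 = 6.16 L/min
a-v O2 diff = 18.8 - 15.9 = 2.9 mL/dL
VO2 = CO * (CaO2-CvO2) * 10 dL/L
VO2 = 6.16 * 2.9 * 10
VO2 = 178.6 mL/min


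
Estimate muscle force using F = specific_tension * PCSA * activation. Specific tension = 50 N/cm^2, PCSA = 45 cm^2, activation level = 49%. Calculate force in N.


F = sigma * PCSA * activation
F = 50 * 45 * 0.49
F = 1102 N


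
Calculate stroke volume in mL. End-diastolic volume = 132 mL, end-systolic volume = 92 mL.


SV = EDV - ESV
SV = 132 - 92
SV = 40 mL


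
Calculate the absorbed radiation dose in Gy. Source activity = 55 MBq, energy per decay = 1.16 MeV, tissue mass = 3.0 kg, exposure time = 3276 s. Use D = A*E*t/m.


A = 55 MBq = 5.5000e+07 Bq
E = 1.16 MeV = 1.85832e-13 J
D = A*E*t/m = 5.5000e+07*1.85832e-13*3276/3.0
D = 0.01116 Gy


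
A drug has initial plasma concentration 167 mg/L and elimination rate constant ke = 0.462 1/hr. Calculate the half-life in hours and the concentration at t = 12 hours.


t_half = ln(2) / ke = 0.693147 / 0.462 = 1.5 hr
C(t) = C0 * exp(-ke*t) = 167 * exp(-0.462*12)
C(12) = 0.6531 mg/L


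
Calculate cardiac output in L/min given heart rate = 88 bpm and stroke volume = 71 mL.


CO = HR * SV
CO = 88 * 71 / 1000
CO = 6.248 L/min


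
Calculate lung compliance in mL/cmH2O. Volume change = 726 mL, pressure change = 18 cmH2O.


C = dV / dP
C = 726 / 18
C = 40.33 mL/cmH2O


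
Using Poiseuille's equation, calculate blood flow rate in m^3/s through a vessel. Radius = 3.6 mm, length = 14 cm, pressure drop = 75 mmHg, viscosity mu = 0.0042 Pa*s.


Q = pi*r^4*dP / (8*mu*L)
r = 0.0036 m, L = 0.14 m
dP = 75 mmHg = 9999.15 Pa
Q = 0.001122 m^3/s


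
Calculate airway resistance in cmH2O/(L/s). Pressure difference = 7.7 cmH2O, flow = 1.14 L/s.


R = dP / flow
R = 7.7 / 1.14
R = 6.754 cmH2O/(L/s)


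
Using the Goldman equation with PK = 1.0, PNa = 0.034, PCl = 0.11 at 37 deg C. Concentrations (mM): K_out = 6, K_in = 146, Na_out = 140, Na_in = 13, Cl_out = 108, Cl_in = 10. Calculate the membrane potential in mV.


Vm = (RT/F)*ln((PK*Ko + PNa*Nao + PCl*Cli)/(PK*Ki + PNa*Nai + PCl*Clo))
Numer = 11.86, Denom = 158.322
Vm = -69.26 mV


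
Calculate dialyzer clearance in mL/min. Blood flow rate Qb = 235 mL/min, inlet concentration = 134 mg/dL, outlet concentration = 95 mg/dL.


K = Qb * (Cb_in - Cb_out) / Cb_in
K = 235 * (134 - 95) / 134
K = 68.4 mL/min


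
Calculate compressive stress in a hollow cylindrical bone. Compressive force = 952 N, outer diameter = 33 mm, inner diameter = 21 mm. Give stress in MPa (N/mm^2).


A = pi*(r_o^2 - r_i^2)
r_o = 16.5 mm, r_i = 10.5 mm
A = 508.938 mm^2
sigma = F/A = 952 / 508.938
sigma = 1.871 MPa


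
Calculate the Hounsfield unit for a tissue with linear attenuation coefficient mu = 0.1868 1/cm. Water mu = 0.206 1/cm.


HU = ((mu_tissue - mu_water) / mu_water) * 1000
HU = ((0.1868 - 0.206) / 0.206) * 1000
HU = -93.2


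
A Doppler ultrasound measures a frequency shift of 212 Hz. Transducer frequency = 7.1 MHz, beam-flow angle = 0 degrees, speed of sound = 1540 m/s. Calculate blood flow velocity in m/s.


v = fd * c / (2 * f0 * cos(theta))
v = 212 * 1540 / (2 * 7.1000e+06 * cos(0))
v = 0.02299 m/s


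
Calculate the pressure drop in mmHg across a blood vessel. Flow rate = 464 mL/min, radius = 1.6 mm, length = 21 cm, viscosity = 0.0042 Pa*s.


dP = 8*mu*L*Q / (pi*r^4)
Q = 464 mL/min = 7.73333e-06 m^3/s
dP = 2650.3 Pa = 2650.3 / 133.322 mmHg = 19.88 mmHg


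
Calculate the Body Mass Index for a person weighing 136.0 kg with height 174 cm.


BMI = weight / height^2
height = 174 cm = 1.74 m
BMI = 136.0 / 1.74^2
BMI = 44.92 kg/m^2


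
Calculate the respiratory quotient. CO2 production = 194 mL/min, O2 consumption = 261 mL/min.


RQ = VCO2 / VO2
RQ = 194 / 261
RQ = 0.7433


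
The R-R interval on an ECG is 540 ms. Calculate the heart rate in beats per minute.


HR = 60 / RR_interval(s)
RR = 540 ms = 0.54 s
HR = 60 / 0.54 = 111.1 bpm


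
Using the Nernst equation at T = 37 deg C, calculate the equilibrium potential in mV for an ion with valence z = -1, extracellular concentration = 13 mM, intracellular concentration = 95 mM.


E = (RT/(zF)) * ln(C_out/C_in)
T = 37 + 273.15 = 310.15 K
E = (8.314 * 310.15 / (-1 * 96485)) * ln(13/95)
E = 53.15 mV


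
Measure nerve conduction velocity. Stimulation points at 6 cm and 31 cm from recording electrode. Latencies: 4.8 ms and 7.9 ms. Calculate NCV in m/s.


Distance = (31 - 6) / 100 = 0.25 m
dt = (7.9 - 4.8) / 1000 = 0.0031 s
NCV = dist / dt = 80.65 m/s


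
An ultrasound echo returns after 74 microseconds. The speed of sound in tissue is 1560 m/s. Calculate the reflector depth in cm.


depth = c * t / 2
t = 74 us = 7.4000e-05 s
depth = 1560 * 7.4000e-05 / 2
depth = 0.05772 m = 5.772 cm


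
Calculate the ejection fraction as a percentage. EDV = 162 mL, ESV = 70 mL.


SV = EDV - ESV = 162 - 70 = 92 mL
EF = SV/EDV * 100 = 92/162 * 100
EF = 56.79%


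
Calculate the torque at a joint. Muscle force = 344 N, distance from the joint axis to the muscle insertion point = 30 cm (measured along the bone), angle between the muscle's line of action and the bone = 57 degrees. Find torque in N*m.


Torque = F * d * sin(theta)   (moment arm = d*sin(theta))
d = 30 cm = 0.3 m
Torque = 344 * 0.3 * sin(57)
Torque = 86.55 N*m


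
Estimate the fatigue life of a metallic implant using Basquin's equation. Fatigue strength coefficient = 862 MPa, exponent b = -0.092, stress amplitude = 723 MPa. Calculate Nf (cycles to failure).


sigma_a = sigma_f' * (2Nf)^b
2Nf = (sigma_a/sigma_f')^(1/b)
2Nf = (723/862)^(1/-0.092)
2Nf = 6.7623475
Nf = 3.381


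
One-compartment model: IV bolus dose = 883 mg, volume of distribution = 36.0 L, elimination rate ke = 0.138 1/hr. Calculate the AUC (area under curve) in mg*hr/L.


C0 = Dose/Vd = 883/36.0 = 24.5278 mg/L
AUC = C0/ke = 24.5278/0.138
AUC = 177.7 mg*hr/L


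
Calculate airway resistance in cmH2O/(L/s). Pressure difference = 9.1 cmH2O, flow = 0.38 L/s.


R = dP / flow
R = 9.1 / 0.38
R = 23.95 cmH2O/(L/s)


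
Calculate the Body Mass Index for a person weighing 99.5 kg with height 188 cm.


BMI = weight / height^2
height = 188 cm = 1.88 m
BMI = 99.5 / 1.88^2
BMI = 28.15 kg/m^2


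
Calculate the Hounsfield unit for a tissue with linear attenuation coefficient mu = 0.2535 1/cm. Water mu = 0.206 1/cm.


HU = ((mu_tissue - mu_water) / mu_water) * 1000
HU = ((0.2535 - 0.206) / 0.206) * 1000
HU = 230.6


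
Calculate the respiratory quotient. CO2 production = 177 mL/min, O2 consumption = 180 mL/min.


RQ = VCO2 / VO2
RQ = 177 / 180
RQ = 0.9833


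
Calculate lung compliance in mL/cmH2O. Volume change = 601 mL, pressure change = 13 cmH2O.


C = dV / dP
C = 601 / 13
C = 46.23 mL/cmH2O


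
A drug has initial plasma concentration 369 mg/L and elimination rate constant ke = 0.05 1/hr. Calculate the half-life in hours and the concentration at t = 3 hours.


t_half = ln(2) / ke = 0.693147 / 0.05 = 13.86 hr
C(t) = C0 * exp(-ke*t) = 369 * exp(-0.05*3)
C(3) = 317.6 mg/L


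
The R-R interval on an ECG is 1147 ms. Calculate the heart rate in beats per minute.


HR = 60 / RR_interval(s)
RR = 1147 ms = 1.147 s
HR = 60 / 1.147 = 52.31 bpm


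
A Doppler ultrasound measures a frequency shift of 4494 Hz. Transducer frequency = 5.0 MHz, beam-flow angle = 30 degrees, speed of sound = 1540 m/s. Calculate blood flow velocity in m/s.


v = fd * c / (2 * f0 * cos(theta))
v = 4494 * 1540 / (2 * 5.0000e+06 * cos(30))
v = 0.7991 m/s


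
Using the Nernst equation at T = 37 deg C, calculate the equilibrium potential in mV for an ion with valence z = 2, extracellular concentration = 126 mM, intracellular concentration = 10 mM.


E = (RT/(zF)) * ln(C_out/C_in)
T = 37 + 273.15 = 310.15 K
E = (8.314 * 310.15 / (2 * 96485)) * ln(126/10)
E = 33.86 mV


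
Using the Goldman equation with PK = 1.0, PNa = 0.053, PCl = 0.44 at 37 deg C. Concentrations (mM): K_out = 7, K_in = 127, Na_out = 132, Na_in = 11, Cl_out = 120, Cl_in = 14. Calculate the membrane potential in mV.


Vm = (RT/F)*ln((PK*Ko + PNa*Nao + PCl*Cli)/(PK*Ki + PNa*Nai + PCl*Clo))
Numer = 20.156, Denom = 180.383
Vm = -58.57 mV


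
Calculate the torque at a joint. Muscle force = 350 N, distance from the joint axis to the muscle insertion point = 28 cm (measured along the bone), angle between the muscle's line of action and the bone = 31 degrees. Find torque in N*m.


Torque = F * d * sin(theta)   (moment arm = d*sin(theta))
d = 28 cm = 0.28 m
Torque = 350 * 0.28 * sin(31)
Torque = 50.47 N*m


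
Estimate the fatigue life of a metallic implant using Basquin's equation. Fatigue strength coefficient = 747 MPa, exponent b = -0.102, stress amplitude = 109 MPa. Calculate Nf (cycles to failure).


sigma_a = sigma_f' * (2Nf)^b
2Nf = (sigma_a/sigma_f')^(1/b)
2Nf = (109/747)^(1/-0.102)
2Nf = 1.5668962e+08
Nf = 7.8345e+07


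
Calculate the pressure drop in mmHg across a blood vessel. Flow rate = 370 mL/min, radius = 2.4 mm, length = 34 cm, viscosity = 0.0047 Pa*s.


dP = 8*mu*L*Q / (pi*r^4)
Q = 370 mL/min = 6.16667e-06 m^3/s
dP = 756.35 Pa = 756.35 / 133.322 mmHg = 5.673 mmHg


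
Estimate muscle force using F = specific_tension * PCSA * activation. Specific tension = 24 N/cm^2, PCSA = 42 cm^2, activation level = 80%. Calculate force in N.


F = sigma * PCSA * activation
F = 24 * 42 * 0.8
F = 806.4 N


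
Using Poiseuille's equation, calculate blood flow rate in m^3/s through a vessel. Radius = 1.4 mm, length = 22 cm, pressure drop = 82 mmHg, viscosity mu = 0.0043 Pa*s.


Q = pi*r^4*dP / (8*mu*L)
r = 0.0014 m, L = 0.22 m
dP = 82 mmHg = 10932.404 Pa
Q = 1.7434e-05 m^3/s


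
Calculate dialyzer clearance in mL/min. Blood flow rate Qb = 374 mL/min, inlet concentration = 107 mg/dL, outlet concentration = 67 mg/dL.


K = Qb * (Cb_in - Cb_out) / Cb_in
K = 374 * (107 - 67) / 107
K = 139.8 mL/min


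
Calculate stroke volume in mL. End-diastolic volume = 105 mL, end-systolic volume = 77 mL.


SV = EDV - ESV
SV = 105 - 77
SV = 28 mL


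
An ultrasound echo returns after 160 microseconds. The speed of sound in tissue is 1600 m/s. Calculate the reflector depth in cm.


depth = c * t / 2
t = 160 us = 1.6000e-04 s
depth = 1600 * 1.6000e-04 / 2
depth = 0.128 m = 12.8 cm


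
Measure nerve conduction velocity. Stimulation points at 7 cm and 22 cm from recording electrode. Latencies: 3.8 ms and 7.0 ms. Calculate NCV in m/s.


Distance = (22 - 7) / 100 = 0.15 m
dt = (7.0 - 3.8) / 1000 = 0.0032 s
NCV = dist / dt = 46.87 m/s


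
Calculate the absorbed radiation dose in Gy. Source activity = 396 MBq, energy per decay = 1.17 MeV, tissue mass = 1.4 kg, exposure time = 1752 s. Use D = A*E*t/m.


A = 396 MBq = 3.9600e+08 Bq
E = 1.17 MeV = 1.87434e-13 J
D = A*E*t/m = 3.9600e+08*1.87434e-13*1752/1.4
D = 0.09289 Gy


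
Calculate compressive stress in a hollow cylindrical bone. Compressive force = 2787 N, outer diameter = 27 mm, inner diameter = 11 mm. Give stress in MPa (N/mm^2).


A = pi*(r_o^2 - r_i^2)
r_o = 13.5 mm, r_i = 5.5 mm
A = 477.522 mm^2
sigma = F/A = 2787 / 477.522
sigma = 5.836 MPa


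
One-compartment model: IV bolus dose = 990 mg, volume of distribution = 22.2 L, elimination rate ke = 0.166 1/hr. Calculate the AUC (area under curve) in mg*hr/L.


C0 = Dose/Vd = 990/22.2 = 44.5946 mg/L
AUC = C0/ke = 44.5946/0.166
AUC = 268.6 mg*hr/L


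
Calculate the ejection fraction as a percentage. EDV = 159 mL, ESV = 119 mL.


SV = EDV - ESV = 159 - 119 = 40 mL
EF = SV/EDV * 100 = 40/159 * 100
EF = 25.16%


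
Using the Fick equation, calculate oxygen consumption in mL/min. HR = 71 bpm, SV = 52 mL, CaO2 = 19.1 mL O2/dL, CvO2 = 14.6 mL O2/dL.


CO = HR*SV = 71*52/1000 = 3.692 L/min
a-v O2 diff = 19.1 - 14.6 = 4.5 mL/dL
VO2 = CO * (CaO2-CvO2) * 10 dL/L
VO2 = 3.692 * 4.5 * 10
VO2 = 166.1 mL/min


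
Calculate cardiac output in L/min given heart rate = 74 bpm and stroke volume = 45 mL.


CO = HR * SV
CO = 74 * 45 / 1000
CO = 3.33 L/min


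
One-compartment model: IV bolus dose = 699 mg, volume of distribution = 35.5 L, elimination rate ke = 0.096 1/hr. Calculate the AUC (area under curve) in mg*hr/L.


C0 = Dose/Vd = 699/35.5 = 19.6901 mg/L
AUC = C0/ke = 19.6901/0.096
AUC = 205.1 mg*hr/L


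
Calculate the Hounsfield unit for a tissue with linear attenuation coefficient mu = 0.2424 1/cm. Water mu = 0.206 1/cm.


HU = ((mu_tissue - mu_water) / mu_water) * 1000
HU = ((0.2424 - 0.206) / 0.206) * 1000
HU = 176.7


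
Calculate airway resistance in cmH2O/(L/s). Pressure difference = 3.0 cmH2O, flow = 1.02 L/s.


R = dP / flow
R = 3.0 / 1.02
R = 2.941 cmH2O/(L/s)


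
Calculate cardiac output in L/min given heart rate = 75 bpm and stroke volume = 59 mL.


CO = HR * SV
CO = 75 * 59 / 1000
CO = 4.425 L/min


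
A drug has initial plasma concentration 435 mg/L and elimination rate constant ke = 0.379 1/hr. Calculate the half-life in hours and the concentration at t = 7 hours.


t_half = ln(2) / ke = 0.693147 / 0.379 = 1.829 hr
C(t) = C0 * exp(-ke*t) = 435 * exp(-0.379*7)
C(7) = 30.64 mg/L


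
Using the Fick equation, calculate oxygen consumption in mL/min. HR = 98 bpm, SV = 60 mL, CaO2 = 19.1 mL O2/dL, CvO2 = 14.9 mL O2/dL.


CO = HR*SV = 98*60/1000 = 5.88 L/min
a-v O2 diff = 19.1 - 14.9 = 4.2 mL/dL
VO2 = CO * (CaO2-CvO2) * 10 dL/L
VO2 = 5.88 * 4.2 * 10
VO2 = 247 mL/min


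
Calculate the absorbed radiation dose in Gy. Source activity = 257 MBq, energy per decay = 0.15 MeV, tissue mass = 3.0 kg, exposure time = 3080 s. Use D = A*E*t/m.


A = 257 MBq = 2.5700e+08 Bq
E = 0.15 MeV = 2.403e-14 J
D = A*E*t/m = 2.5700e+08*2.403e-14*3080/3.0
D = 0.00634 Gy


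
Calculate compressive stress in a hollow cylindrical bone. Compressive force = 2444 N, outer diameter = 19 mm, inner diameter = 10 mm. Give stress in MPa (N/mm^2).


A = pi*(r_o^2 - r_i^2)
r_o = 9.5 mm, r_i = 5 mm
A = 204.989 mm^2
sigma = F/A = 2444 / 204.989
sigma = 11.92 MPa


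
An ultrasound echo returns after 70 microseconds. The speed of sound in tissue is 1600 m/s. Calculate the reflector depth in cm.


depth = c * t / 2
t = 70 us = 7.0000e-05 s
depth = 1600 * 7.0000e-05 / 2
depth = 0.056 m = 5.6 cm


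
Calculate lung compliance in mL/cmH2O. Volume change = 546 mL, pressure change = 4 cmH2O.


C = dV / dP
C = 546 / 4
C = 136.5 mL/cmH2O


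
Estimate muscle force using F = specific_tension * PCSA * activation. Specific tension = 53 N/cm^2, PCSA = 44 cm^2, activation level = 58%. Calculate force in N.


F = sigma * PCSA * activation
F = 53 * 44 * 0.58
F = 1353 N


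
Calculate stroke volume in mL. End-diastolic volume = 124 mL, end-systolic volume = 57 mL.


SV = EDV - ESV
SV = 124 - 57
SV = 67 mL


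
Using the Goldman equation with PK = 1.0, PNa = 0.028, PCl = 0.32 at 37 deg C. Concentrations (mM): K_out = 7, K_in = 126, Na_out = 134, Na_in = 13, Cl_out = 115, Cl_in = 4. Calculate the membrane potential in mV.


Vm = (RT/F)*ln((PK*Ko + PNa*Nao + PCl*Cli)/(PK*Ki + PNa*Nai + PCl*Clo))
Numer = 12.032, Denom = 163.164
Vm = -69.68 mV


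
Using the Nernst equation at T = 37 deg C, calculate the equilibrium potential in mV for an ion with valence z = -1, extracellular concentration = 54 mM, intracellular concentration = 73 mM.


E = (RT/(zF)) * ln(C_out/C_in)
T = 37 + 273.15 = 310.15 K
E = (8.314 * 310.15 / (-1 * 96485)) * ln(54/73)
E = 8.057 mV


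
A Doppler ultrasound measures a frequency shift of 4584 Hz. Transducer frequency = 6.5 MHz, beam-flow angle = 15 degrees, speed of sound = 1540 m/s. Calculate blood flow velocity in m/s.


v = fd * c / (2 * f0 * cos(theta))
v = 4584 * 1540 / (2 * 6.5000e+06 * cos(15))
v = 0.5622 m/s


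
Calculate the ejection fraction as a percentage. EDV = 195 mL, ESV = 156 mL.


SV = EDV - ESV = 195 - 156 = 39 mL
EF = SV/EDV * 100 = 39/195 * 100
EF = 20%


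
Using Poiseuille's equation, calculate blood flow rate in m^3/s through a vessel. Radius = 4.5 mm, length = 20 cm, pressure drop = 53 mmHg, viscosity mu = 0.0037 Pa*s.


Q = pi*r^4*dP / (8*mu*L)
r = 0.0045 m, L = 0.2 m
dP = 53 mmHg = 7066.066 Pa
Q = 0.001538 m^3/s


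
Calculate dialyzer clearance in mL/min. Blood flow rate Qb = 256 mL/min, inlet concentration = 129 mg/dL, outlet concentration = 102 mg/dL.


K = Qb * (Cb_in - Cb_out) / Cb_in
K = 256 * (129 - 102) / 129
K = 53.58 mL/min


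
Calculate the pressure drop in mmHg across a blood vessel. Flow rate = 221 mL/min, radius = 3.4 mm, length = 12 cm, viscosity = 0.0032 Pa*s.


dP = 8*mu*L*Q / (pi*r^4)
Q = 221 mL/min = 3.68333e-06 m^3/s
dP = 26.9523 Pa = 26.9523 / 133.322 mmHg = 0.2022 mmHg


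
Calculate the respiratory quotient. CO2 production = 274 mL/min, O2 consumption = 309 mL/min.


RQ = VCO2 / VO2
RQ = 274 / 309
RQ = 0.8867


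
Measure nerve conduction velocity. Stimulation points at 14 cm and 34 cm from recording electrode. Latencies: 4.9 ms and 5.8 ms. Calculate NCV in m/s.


Distance = (34 - 14) / 100 = 0.2 m
dt = (5.8 - 4.9) / 1000 = 9.0000e-04 s
NCV = dist / dt = 222.2 m/s


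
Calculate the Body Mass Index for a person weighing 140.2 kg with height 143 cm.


BMI = weight / height^2
height = 143 cm = 1.43 m
BMI = 140.2 / 1.43^2
BMI = 68.56 kg/m^2


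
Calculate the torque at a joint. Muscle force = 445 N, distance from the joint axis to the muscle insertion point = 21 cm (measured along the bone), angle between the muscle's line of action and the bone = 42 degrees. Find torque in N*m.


Torque = F * d * sin(theta)   (moment arm = d*sin(theta))
d = 21 cm = 0.21 m
Torque = 445 * 0.21 * sin(42)
Torque = 62.53 N*m


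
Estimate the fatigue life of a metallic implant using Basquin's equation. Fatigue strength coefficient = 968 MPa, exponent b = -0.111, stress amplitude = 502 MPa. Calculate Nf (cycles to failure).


sigma_a = sigma_f' * (2Nf)^b
2Nf = (sigma_a/sigma_f')^(1/b)
2Nf = (502/968)^(1/-0.111)
2Nf = 370.77793
Nf = 185.4


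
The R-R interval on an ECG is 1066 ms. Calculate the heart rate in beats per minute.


HR = 60 / RR_interval(s)
RR = 1066 ms = 1.066 s
HR = 60 / 1.066 = 56.29 bpm


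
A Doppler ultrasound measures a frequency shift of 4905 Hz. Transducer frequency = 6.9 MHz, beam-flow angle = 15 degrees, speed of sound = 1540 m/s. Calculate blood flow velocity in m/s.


v = fd * c / (2 * f0 * cos(theta))
v = 4905 * 1540 / (2 * 6.9000e+06 * cos(15))
v = 0.5667 m/s


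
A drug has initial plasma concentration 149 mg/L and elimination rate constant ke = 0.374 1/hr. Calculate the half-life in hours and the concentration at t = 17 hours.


t_half = ln(2) / ke = 0.693147 / 0.374 = 1.853 hr
C(t) = C0 * exp(-ke*t) = 149 * exp(-0.374*17)
C(17) = 0.2582 mg/L


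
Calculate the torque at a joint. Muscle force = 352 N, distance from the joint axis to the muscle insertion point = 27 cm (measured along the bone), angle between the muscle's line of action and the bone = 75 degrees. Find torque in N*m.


Torque = F * d * sin(theta)   (moment arm = d*sin(theta))
d = 27 cm = 0.27 m
Torque = 352 * 0.27 * sin(75)
Torque = 91.8 N*m


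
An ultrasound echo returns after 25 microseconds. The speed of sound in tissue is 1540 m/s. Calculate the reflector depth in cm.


depth = c * t / 2
t = 25 us = 2.5000e-05 s
depth = 1540 * 2.5000e-05 / 2
depth = 0.01925 m = 1.925 cm


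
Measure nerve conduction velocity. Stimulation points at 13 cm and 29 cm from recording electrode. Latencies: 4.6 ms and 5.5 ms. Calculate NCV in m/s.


Distance = (29 - 13) / 100 = 0.16 m
dt = (5.5 - 4.6) / 1000 = 9.0000e-04 s
NCV = dist / dt = 177.8 m/s


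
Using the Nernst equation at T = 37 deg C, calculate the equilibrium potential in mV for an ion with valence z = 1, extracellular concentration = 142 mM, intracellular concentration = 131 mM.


E = (RT/(zF)) * ln(C_out/C_in)
T = 37 + 273.15 = 310.15 K
E = (8.314 * 310.15 / (1 * 96485)) * ln(142/131)
E = 2.155 mV


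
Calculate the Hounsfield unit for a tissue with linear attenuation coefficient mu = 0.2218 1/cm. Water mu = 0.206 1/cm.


HU = ((mu_tissue - mu_water) / mu_water) * 1000
HU = ((0.2218 - 0.206) / 0.206) * 1000
HU = 76.7


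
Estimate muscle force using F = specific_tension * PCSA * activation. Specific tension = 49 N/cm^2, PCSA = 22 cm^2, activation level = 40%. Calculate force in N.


F = sigma * PCSA * activation
F = 49 * 22 * 0.4
F = 431.2 N


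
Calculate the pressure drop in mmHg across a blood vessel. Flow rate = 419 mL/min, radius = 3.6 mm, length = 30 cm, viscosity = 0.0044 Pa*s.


dP = 8*mu*L*Q / (pi*r^4)
Q = 419 mL/min = 6.98333e-06 m^3/s
dP = 139.755 Pa = 139.755 / 133.322 mmHg = 1.048 mmHg


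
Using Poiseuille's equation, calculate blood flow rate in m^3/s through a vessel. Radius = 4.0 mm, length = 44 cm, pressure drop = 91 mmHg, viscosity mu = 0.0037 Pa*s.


Q = pi*r^4*dP / (8*mu*L)
r = 0.004 m, L = 0.44 m
dP = 91 mmHg = 12132.302 Pa
Q = 7.4918e-04 m^3/s


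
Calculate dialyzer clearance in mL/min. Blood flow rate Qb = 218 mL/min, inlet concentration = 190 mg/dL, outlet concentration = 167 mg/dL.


K = Qb * (Cb_in - Cb_out) / Cb_in
K = 218 * (190 - 167) / 190
K = 26.39 mL/min


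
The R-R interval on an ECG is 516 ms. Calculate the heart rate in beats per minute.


HR = 60 / RR_interval(s)
RR = 516 ms = 0.516 s
HR = 60 / 0.516 = 116.3 bpm


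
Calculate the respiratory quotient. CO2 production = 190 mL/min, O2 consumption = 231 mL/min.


RQ = VCO2 / VO2
RQ = 190 / 231
RQ = 0.8225


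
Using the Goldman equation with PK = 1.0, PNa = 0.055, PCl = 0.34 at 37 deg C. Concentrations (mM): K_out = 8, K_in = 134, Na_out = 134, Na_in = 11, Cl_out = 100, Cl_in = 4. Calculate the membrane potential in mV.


Vm = (RT/F)*ln((PK*Ko + PNa*Nao + PCl*Cli)/(PK*Ki + PNa*Nai + PCl*Clo))
Numer = 16.73, Denom = 168.605
Vm = -61.74 mV


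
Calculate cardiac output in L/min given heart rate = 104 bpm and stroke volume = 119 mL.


CO = HR * SV
CO = 104 * 119 / 1000
CO = 12.38 L/min


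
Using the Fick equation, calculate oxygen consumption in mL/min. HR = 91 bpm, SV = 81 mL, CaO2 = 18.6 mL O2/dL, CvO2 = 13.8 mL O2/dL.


CO = HR*SV = 91*81/1000 = 7.371 L/min
a-v O2 diff = 18.6 - 13.8 = 4.8 mL/dL
VO2 = CO * (CaO2-CvO2) * 10 dL/L
VO2 = 7.371 * 4.8 * 10
VO2 = 353.8 mL/min


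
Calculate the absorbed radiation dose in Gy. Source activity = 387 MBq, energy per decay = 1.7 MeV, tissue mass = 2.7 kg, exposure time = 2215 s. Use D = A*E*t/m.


A = 387 MBq = 3.8700e+08 Bq
E = 1.7 MeV = 2.7234e-13 J
D = A*E*t/m = 3.8700e+08*2.7234e-13*2215/2.7
D = 0.08646 Gy


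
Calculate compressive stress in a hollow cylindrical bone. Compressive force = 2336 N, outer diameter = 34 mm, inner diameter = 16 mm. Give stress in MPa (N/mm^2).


A = pi*(r_o^2 - r_i^2)
r_o = 17 mm, r_i = 8 mm
A = 706.858 mm^2
sigma = F/A = 2336 / 706.858
sigma = 3.305 MPa


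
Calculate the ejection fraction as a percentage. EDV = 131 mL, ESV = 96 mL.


SV = EDV - ESV = 131 - 96 = 35 mL
EF = SV/EDV * 100 = 35/131 * 100
EF = 26.72%


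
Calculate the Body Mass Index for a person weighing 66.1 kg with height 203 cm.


BMI = weight / height^2
height = 203 cm = 2.03 m
BMI = 66.1 / 2.03^2
BMI = 16.04 kg/m^2


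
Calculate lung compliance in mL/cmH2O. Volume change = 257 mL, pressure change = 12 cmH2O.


C = dV / dP
C = 257 / 12
C = 21.42 mL/cmH2O


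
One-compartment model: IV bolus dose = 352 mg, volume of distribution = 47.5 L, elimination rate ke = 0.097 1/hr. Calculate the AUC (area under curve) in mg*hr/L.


C0 = Dose/Vd = 352/47.5 = 7.41053 mg/L
AUC = C0/ke = 7.41053/0.097
AUC = 76.4 mg*hr/L


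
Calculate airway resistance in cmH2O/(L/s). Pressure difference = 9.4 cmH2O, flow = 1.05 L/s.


R = dP / flow
R = 9.4 / 1.05
R = 8.952 cmH2O/(L/s)


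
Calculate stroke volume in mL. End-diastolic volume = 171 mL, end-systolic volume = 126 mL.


SV = EDV - ESV
SV = 171 - 126
SV = 45 mL


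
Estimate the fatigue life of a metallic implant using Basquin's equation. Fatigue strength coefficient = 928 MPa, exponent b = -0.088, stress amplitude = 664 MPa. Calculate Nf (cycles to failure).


sigma_a = sigma_f' * (2Nf)^b
2Nf = (sigma_a/sigma_f')^(1/b)
2Nf = (664/928)^(1/-0.088)
2Nf = 44.879115
Nf = 22.44


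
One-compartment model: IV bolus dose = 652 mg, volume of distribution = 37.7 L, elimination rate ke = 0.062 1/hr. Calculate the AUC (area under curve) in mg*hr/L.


C0 = Dose/Vd = 652/37.7 = 17.2944 mg/L
AUC = C0/ke = 17.2944/0.062
AUC = 278.9 mg*hr/L


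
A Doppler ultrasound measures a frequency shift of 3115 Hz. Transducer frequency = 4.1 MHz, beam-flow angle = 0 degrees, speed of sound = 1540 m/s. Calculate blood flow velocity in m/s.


v = fd * c / (2 * f0 * cos(theta))
v = 3115 * 1540 / (2 * 4.1000e+06 * cos(0))
v = 0.585 m/s


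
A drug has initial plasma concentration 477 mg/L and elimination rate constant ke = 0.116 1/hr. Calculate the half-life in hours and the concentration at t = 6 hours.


t_half = ln(2) / ke = 0.693147 / 0.116 = 5.975 hr
C(t) = C0 * exp(-ke*t) = 477 * exp(-0.116*6)
C(6) = 237.8 mg/L


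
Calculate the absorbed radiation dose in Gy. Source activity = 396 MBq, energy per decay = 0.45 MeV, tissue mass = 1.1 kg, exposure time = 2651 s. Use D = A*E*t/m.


A = 396 MBq = 3.9600e+08 Bq
E = 0.45 MeV = 7.209e-14 J
D = A*E*t/m = 3.9600e+08*7.209e-14*2651/1.1
D = 0.0688 Gy


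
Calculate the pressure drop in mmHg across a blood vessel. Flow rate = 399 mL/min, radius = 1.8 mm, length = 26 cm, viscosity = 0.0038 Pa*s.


dP = 8*mu*L*Q / (pi*r^4)
Q = 399 mL/min = 6.65e-06 m^3/s
dP = 1593.78 Pa = 1593.78 / 133.322 mmHg = 11.95 mmHg


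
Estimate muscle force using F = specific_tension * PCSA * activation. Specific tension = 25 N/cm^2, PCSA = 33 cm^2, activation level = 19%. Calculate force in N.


F = sigma * PCSA * activation
F = 25 * 33 * 0.19
F = 156.8 N


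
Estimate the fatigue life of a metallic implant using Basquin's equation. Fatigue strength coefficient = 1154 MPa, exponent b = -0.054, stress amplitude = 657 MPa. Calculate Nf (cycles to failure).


sigma_a = sigma_f' * (2Nf)^b
2Nf = (sigma_a/sigma_f')^(1/b)
2Nf = (657/1154)^(1/-0.054)
2Nf = 33913.96
Nf = 1.696e+04


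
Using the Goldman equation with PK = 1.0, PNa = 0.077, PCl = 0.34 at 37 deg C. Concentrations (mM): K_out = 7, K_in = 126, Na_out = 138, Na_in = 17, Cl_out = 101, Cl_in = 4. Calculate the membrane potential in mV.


Vm = (RT/F)*ln((PK*Ko + PNa*Nao + PCl*Cli)/(PK*Ki + PNa*Nai + PCl*Clo))
Numer = 18.986, Denom = 161.649
Vm = -57.24 mV


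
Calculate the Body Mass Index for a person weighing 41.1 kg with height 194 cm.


BMI = weight / height^2
height = 194 cm = 1.94 m
BMI = 41.1 / 1.94^2
BMI = 10.92 kg/m^2


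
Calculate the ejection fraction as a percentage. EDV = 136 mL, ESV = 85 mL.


SV = EDV - ESV = 136 - 85 = 51 mL
EF = SV/EDV * 100 = 51/136 * 100
EF = 37.5%


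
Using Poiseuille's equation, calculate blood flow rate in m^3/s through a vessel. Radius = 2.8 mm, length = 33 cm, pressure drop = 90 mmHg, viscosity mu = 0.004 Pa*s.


Q = pi*r^4*dP / (8*mu*L)
r = 0.0028 m, L = 0.33 m
dP = 90 mmHg = 11998.98 Pa
Q = 2.1941e-04 m^3/s


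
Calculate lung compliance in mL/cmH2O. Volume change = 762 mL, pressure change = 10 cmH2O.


C = dV / dP
C = 762 / 10
C = 76.2 mL/cmH2O


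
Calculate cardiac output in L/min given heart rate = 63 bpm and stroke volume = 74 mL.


CO = HR * SV
CO = 63 * 74 / 1000
CO = 4.662 L/min


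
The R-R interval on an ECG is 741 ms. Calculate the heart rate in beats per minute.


HR = 60 / RR_interval(s)
RR = 741 ms = 0.741 s
HR = 60 / 0.741 = 80.97 bpm


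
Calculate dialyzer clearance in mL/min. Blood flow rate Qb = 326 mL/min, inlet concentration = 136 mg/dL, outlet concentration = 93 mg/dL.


K = Qb * (Cb_in - Cb_out) / Cb_in
K = 326 * (136 - 93) / 136
K = 103.1 mL/min


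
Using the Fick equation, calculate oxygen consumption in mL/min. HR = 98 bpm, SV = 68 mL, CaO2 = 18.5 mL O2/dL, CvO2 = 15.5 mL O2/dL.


CO = HR*SV = 98*68/1000 = 6.664 L/min
a-v O2 diff = 18.5 - 15.5 = 3 mL/dL
VO2 = CO * (CaO2-CvO2) * 10 dL/L
VO2 = 6.664 * 3 * 10
VO2 = 199.9 mL/min


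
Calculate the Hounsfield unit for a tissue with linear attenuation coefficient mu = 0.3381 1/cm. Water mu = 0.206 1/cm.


HU = ((mu_tissue - mu_water) / mu_water) * 1000
HU = ((0.3381 - 0.206) / 0.206) * 1000
HU = 641.3


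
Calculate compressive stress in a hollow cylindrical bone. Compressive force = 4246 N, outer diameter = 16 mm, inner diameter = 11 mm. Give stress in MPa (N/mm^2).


A = pi*(r_o^2 - r_i^2)
r_o = 8 mm, r_i = 5.5 mm
A = 106.029 mm^2
sigma = F/A = 4246 / 106.029
sigma = 40.05 MPa


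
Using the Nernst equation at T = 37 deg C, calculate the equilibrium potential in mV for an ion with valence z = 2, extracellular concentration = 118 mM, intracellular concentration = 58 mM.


E = (RT/(zF)) * ln(C_out/C_in)
T = 37 + 273.15 = 310.15 K
E = (8.314 * 310.15 / (2 * 96485)) * ln(118/58)
E = 9.491 mV


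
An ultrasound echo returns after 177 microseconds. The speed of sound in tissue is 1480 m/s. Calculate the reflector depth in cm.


depth = c * t / 2
t = 177 us = 1.7700e-04 s
depth = 1480 * 1.7700e-04 / 2
depth = 0.13098 m = 13.098 cm


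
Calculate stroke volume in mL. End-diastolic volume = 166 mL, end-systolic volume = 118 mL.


SV = EDV - ESV
SV = 166 - 118
SV = 48 mL


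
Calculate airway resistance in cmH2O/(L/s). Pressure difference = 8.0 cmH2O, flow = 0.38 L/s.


R = dP / flow
R = 8.0 / 0.38
R = 21.05 cmH2O/(L/s)


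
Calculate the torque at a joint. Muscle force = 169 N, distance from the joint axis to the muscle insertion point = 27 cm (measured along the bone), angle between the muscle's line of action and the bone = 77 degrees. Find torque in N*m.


Torque = F * d * sin(theta)   (moment arm = d*sin(theta))
d = 27 cm = 0.27 m
Torque = 169 * 0.27 * sin(77)
Torque = 44.46 N*m


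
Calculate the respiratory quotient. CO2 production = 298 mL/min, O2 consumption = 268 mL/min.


RQ = VCO2 / VO2
RQ = 298 / 268
RQ = 1.112


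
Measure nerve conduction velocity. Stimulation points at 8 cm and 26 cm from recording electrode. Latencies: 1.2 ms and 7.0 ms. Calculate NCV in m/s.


Distance = (26 - 8) / 100 = 0.18 m
dt = (7.0 - 1.2) / 1000 = 0.0058 s
NCV = dist / dt = 31.03 m/s


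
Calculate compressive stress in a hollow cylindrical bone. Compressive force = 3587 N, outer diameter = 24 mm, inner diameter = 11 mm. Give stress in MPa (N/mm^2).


A = pi*(r_o^2 - r_i^2)
r_o = 12 mm, r_i = 5.5 mm
A = 357.356 mm^2
sigma = F/A = 3587 / 357.356
sigma = 10.04 MPa


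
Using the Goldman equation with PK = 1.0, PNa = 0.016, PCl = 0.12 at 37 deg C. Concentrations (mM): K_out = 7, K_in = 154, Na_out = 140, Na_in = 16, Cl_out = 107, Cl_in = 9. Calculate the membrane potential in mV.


Vm = (RT/F)*ln((PK*Ko + PNa*Nao + PCl*Cli)/(PK*Ki + PNa*Nai + PCl*Clo))
Numer = 10.32, Denom = 167.096
Vm = -74.42 mV


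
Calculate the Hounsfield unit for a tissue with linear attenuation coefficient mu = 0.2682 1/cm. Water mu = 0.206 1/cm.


HU = ((mu_tissue - mu_water) / mu_water) * 1000
HU = ((0.2682 - 0.206) / 0.206) * 1000
HU = 301.9
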